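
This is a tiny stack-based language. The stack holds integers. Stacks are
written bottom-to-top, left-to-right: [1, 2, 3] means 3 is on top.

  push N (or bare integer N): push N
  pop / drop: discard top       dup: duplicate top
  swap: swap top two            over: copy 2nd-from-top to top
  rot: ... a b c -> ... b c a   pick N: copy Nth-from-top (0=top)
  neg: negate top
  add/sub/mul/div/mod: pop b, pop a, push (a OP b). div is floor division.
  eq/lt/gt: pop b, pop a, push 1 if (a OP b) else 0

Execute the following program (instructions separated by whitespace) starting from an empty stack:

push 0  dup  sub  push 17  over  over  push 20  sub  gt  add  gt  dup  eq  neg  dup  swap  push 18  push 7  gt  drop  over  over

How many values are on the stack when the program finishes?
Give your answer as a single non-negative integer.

After 'push 0': stack = [0] (depth 1)
After 'dup': stack = [0, 0] (depth 2)
After 'sub': stack = [0] (depth 1)
After 'push 17': stack = [0, 17] (depth 2)
After 'over': stack = [0, 17, 0] (depth 3)
After 'over': stack = [0, 17, 0, 17] (depth 4)
After 'push 20': stack = [0, 17, 0, 17, 20] (depth 5)
After 'sub': stack = [0, 17, 0, -3] (depth 4)
After 'gt': stack = [0, 17, 1] (depth 3)
After 'add': stack = [0, 18] (depth 2)
  ...
After 'eq': stack = [1] (depth 1)
After 'neg': stack = [-1] (depth 1)
After 'dup': stack = [-1, -1] (depth 2)
After 'swap': stack = [-1, -1] (depth 2)
After 'push 18': stack = [-1, -1, 18] (depth 3)
After 'push 7': stack = [-1, -1, 18, 7] (depth 4)
After 'gt': stack = [-1, -1, 1] (depth 3)
After 'drop': stack = [-1, -1] (depth 2)
After 'over': stack = [-1, -1, -1] (depth 3)
After 'over': stack = [-1, -1, -1, -1] (depth 4)

Answer: 4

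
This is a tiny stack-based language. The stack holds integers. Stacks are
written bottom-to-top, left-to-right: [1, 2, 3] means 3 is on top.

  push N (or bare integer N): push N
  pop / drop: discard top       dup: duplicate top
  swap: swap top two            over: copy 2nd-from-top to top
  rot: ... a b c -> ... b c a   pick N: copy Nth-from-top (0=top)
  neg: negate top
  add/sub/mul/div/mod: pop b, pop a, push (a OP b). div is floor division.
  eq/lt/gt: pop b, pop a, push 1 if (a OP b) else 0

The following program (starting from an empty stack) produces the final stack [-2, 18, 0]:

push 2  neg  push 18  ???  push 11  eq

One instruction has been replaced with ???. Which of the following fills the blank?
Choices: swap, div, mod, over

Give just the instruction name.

Stack before ???: [-2, 18]
Stack after ???:  [-2, 18, -2]
Checking each choice:
  swap: produces [18, 0]
  div: produces [0]
  mod: produces [0]
  over: MATCH


Answer: over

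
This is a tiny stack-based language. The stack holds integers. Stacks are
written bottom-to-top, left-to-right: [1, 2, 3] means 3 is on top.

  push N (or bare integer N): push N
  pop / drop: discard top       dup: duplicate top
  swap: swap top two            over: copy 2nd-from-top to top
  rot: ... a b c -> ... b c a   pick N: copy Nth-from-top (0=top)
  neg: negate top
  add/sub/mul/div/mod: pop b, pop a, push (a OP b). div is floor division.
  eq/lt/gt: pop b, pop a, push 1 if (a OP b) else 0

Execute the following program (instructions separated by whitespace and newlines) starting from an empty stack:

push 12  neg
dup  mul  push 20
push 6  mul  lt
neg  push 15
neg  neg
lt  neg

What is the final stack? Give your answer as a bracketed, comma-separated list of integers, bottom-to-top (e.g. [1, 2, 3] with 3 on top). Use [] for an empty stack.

Answer: [-1]

Derivation:
After 'push 12': [12]
After 'neg': [-12]
After 'dup': [-12, -12]
After 'mul': [144]
After 'push 20': [144, 20]
After 'push 6': [144, 20, 6]
After 'mul': [144, 120]
After 'lt': [0]
After 'neg': [0]
After 'push 15': [0, 15]
After 'neg': [0, -15]
After 'neg': [0, 15]
After 'lt': [1]
After 'neg': [-1]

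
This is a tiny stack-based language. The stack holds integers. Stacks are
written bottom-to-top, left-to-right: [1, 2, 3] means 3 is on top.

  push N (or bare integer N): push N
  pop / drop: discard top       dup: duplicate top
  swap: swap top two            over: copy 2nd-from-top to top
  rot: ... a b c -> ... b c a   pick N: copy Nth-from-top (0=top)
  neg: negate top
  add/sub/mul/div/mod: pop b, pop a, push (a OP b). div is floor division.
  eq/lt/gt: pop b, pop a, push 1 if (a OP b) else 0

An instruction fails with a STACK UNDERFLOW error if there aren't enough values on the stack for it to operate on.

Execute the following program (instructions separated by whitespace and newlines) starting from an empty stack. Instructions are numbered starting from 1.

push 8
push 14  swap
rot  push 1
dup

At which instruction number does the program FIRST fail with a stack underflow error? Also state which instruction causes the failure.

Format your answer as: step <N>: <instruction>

Step 1 ('push 8'): stack = [8], depth = 1
Step 2 ('push 14'): stack = [8, 14], depth = 2
Step 3 ('swap'): stack = [14, 8], depth = 2
Step 4 ('rot'): needs 3 value(s) but depth is 2 — STACK UNDERFLOW

Answer: step 4: rot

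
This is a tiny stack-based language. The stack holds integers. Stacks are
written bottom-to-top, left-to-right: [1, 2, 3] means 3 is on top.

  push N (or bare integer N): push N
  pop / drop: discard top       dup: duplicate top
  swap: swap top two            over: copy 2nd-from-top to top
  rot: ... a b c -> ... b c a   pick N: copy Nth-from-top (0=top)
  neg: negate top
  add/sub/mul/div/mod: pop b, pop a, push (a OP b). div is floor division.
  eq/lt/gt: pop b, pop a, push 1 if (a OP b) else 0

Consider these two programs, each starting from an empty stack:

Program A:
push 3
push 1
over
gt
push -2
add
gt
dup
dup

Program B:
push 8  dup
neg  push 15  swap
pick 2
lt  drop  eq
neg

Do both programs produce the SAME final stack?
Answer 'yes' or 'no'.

Program A trace:
  After 'push 3': [3]
  After 'push 1': [3, 1]
  After 'over': [3, 1, 3]
  After 'gt': [3, 0]
  After 'push -2': [3, 0, -2]
  After 'add': [3, -2]
  After 'gt': [1]
  After 'dup': [1, 1]
  After 'dup': [1, 1, 1]
Program A final stack: [1, 1, 1]

Program B trace:
  After 'push 8': [8]
  After 'dup': [8, 8]
  After 'neg': [8, -8]
  After 'push 15': [8, -8, 15]
  After 'swap': [8, 15, -8]
  After 'pick 2': [8, 15, -8, 8]
  After 'lt': [8, 15, 1]
  After 'drop': [8, 15]
  After 'eq': [0]
  After 'neg': [0]
Program B final stack: [0]
Same: no

Answer: no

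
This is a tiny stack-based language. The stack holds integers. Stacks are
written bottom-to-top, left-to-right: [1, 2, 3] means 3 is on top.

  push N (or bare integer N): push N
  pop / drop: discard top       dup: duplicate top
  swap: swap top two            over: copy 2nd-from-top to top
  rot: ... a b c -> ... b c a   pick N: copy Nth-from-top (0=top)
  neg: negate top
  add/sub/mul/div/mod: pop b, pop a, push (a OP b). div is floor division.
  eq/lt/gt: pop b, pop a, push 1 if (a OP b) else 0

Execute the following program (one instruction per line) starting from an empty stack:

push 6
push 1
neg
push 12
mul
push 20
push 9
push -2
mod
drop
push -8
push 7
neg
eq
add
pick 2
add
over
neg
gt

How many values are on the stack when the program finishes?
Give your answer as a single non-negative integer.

Answer: 3

Derivation:
After 'push 6': stack = [6] (depth 1)
After 'push 1': stack = [6, 1] (depth 2)
After 'neg': stack = [6, -1] (depth 2)
After 'push 12': stack = [6, -1, 12] (depth 3)
After 'mul': stack = [6, -12] (depth 2)
After 'push 20': stack = [6, -12, 20] (depth 3)
After 'push 9': stack = [6, -12, 20, 9] (depth 4)
After 'push -2': stack = [6, -12, 20, 9, -2] (depth 5)
After 'mod': stack = [6, -12, 20, -1] (depth 4)
After 'drop': stack = [6, -12, 20] (depth 3)
After 'push -8': stack = [6, -12, 20, -8] (depth 4)
After 'push 7': stack = [6, -12, 20, -8, 7] (depth 5)
After 'neg': stack = [6, -12, 20, -8, -7] (depth 5)
After 'eq': stack = [6, -12, 20, 0] (depth 4)
After 'add': stack = [6, -12, 20] (depth 3)
After 'pick 2': stack = [6, -12, 20, 6] (depth 4)
After 'add': stack = [6, -12, 26] (depth 3)
After 'over': stack = [6, -12, 26, -12] (depth 4)
After 'neg': stack = [6, -12, 26, 12] (depth 4)
After 'gt': stack = [6, -12, 1] (depth 3)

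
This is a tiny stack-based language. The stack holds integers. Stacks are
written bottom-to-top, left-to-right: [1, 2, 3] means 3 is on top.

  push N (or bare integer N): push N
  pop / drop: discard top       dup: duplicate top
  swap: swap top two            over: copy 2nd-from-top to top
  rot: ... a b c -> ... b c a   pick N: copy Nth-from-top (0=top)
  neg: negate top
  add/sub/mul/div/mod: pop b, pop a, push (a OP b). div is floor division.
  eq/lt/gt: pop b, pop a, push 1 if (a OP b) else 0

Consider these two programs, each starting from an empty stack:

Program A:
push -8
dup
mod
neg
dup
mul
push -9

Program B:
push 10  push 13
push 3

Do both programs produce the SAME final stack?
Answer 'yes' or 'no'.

Answer: no

Derivation:
Program A trace:
  After 'push -8': [-8]
  After 'dup': [-8, -8]
  After 'mod': [0]
  After 'neg': [0]
  After 'dup': [0, 0]
  After 'mul': [0]
  After 'push -9': [0, -9]
Program A final stack: [0, -9]

Program B trace:
  After 'push 10': [10]
  After 'push 13': [10, 13]
  After 'push 3': [10, 13, 3]
Program B final stack: [10, 13, 3]
Same: no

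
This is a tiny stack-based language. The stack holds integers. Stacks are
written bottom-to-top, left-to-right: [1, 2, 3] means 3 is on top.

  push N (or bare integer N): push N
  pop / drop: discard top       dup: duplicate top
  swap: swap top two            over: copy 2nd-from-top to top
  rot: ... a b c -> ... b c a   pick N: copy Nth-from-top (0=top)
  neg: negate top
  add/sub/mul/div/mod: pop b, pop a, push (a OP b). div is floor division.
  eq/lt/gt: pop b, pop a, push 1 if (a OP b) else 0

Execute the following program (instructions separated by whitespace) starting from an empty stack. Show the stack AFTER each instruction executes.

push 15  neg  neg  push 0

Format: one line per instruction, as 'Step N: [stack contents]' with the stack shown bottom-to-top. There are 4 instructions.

Step 1: [15]
Step 2: [-15]
Step 3: [15]
Step 4: [15, 0]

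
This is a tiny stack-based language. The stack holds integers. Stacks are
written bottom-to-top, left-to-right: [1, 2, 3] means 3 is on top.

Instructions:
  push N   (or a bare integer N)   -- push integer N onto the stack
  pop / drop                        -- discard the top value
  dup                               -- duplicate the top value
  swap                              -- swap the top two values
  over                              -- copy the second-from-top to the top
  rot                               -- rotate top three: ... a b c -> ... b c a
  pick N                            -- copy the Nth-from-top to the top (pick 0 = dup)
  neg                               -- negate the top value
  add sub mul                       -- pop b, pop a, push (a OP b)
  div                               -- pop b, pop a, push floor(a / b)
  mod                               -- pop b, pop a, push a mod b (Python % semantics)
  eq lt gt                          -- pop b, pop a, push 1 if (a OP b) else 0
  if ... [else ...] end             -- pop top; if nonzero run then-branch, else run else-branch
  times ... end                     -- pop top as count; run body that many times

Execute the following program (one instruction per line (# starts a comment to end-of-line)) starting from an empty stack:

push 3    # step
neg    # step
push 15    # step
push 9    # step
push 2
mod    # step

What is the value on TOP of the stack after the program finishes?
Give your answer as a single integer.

After 'push 3': [3]
After 'neg': [-3]
After 'push 15': [-3, 15]
After 'push 9': [-3, 15, 9]
After 'push 2': [-3, 15, 9, 2]
After 'mod': [-3, 15, 1]

Answer: 1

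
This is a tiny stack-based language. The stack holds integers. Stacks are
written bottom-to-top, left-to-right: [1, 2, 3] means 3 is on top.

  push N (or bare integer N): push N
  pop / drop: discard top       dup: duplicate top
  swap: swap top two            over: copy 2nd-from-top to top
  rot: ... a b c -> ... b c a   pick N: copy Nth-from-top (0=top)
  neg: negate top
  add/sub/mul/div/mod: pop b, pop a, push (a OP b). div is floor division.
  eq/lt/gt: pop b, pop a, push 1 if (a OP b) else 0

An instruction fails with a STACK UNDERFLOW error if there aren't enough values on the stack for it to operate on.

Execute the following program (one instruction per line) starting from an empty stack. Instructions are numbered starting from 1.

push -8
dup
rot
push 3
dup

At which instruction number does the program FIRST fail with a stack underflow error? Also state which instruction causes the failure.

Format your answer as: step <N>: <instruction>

Step 1 ('push -8'): stack = [-8], depth = 1
Step 2 ('dup'): stack = [-8, -8], depth = 2
Step 3 ('rot'): needs 3 value(s) but depth is 2 — STACK UNDERFLOW

Answer: step 3: rot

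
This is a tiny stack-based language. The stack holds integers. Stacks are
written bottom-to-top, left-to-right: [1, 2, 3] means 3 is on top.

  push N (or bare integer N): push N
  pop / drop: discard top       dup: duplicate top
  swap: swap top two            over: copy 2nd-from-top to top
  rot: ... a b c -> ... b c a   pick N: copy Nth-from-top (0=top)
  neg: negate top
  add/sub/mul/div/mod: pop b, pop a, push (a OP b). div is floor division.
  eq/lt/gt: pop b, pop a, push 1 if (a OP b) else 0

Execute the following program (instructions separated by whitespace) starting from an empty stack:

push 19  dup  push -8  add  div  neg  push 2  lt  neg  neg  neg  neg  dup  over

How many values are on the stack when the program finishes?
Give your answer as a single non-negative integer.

After 'push 19': stack = [19] (depth 1)
After 'dup': stack = [19, 19] (depth 2)
After 'push -8': stack = [19, 19, -8] (depth 3)
After 'add': stack = [19, 11] (depth 2)
After 'div': stack = [1] (depth 1)
After 'neg': stack = [-1] (depth 1)
After 'push 2': stack = [-1, 2] (depth 2)
After 'lt': stack = [1] (depth 1)
After 'neg': stack = [-1] (depth 1)
After 'neg': stack = [1] (depth 1)
After 'neg': stack = [-1] (depth 1)
After 'neg': stack = [1] (depth 1)
After 'dup': stack = [1, 1] (depth 2)
After 'over': stack = [1, 1, 1] (depth 3)

Answer: 3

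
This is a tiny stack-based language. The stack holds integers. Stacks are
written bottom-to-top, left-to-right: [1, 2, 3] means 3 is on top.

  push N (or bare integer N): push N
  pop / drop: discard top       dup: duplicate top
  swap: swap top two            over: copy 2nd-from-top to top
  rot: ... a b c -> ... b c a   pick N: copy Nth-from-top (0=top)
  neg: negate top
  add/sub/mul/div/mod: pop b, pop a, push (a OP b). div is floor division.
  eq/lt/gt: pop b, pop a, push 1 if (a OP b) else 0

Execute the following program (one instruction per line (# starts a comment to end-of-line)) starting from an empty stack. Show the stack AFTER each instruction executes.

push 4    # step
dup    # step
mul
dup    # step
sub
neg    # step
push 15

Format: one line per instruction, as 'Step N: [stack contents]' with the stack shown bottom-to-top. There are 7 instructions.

Step 1: [4]
Step 2: [4, 4]
Step 3: [16]
Step 4: [16, 16]
Step 5: [0]
Step 6: [0]
Step 7: [0, 15]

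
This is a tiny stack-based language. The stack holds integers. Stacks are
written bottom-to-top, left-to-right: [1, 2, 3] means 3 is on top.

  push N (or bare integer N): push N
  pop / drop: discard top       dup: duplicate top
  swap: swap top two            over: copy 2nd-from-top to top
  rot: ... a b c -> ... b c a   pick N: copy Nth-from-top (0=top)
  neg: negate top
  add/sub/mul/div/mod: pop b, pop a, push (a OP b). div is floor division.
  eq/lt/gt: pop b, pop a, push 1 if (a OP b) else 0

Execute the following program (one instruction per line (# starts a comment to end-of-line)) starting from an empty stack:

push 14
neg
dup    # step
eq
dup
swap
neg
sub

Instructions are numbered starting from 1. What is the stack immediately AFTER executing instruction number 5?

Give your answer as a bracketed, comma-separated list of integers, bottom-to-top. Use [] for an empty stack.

Step 1 ('push 14'): [14]
Step 2 ('neg'): [-14]
Step 3 ('dup'): [-14, -14]
Step 4 ('eq'): [1]
Step 5 ('dup'): [1, 1]

Answer: [1, 1]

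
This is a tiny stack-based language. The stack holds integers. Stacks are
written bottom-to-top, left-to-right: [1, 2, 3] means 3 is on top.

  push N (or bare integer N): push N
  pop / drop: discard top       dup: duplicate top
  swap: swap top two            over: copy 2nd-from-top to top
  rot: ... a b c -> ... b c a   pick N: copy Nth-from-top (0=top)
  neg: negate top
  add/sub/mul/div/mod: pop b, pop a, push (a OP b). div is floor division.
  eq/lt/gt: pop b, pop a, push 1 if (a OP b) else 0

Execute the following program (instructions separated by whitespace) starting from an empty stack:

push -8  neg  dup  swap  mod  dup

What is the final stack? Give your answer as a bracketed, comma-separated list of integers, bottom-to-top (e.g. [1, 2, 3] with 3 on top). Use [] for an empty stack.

After 'push -8': [-8]
After 'neg': [8]
After 'dup': [8, 8]
After 'swap': [8, 8]
After 'mod': [0]
After 'dup': [0, 0]

Answer: [0, 0]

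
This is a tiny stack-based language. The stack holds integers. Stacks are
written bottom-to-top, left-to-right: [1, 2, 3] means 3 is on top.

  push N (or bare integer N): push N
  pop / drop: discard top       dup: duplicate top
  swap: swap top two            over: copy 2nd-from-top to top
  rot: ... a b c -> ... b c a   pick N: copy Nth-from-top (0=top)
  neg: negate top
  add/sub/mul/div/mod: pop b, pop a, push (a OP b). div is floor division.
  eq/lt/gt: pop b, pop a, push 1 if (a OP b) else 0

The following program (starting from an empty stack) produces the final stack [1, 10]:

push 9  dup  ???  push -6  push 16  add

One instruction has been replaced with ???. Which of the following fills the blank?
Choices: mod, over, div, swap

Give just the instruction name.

Stack before ???: [9, 9]
Stack after ???:  [1]
Checking each choice:
  mod: produces [0, 10]
  over: produces [9, 9, 9, 10]
  div: MATCH
  swap: produces [9, 9, 10]


Answer: div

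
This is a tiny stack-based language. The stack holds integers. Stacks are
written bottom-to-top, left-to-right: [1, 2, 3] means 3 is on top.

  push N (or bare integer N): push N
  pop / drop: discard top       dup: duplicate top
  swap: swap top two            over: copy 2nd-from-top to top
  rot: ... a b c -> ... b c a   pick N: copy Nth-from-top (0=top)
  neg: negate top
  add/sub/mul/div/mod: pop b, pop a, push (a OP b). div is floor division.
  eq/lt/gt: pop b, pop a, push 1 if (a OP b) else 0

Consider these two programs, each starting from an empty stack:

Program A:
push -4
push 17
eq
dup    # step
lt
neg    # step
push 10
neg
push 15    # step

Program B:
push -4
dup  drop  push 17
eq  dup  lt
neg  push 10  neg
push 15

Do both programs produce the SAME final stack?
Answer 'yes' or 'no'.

Answer: yes

Derivation:
Program A trace:
  After 'push -4': [-4]
  After 'push 17': [-4, 17]
  After 'eq': [0]
  After 'dup': [0, 0]
  After 'lt': [0]
  After 'neg': [0]
  After 'push 10': [0, 10]
  After 'neg': [0, -10]
  After 'push 15': [0, -10, 15]
Program A final stack: [0, -10, 15]

Program B trace:
  After 'push -4': [-4]
  After 'dup': [-4, -4]
  After 'drop': [-4]
  After 'push 17': [-4, 17]
  After 'eq': [0]
  After 'dup': [0, 0]
  After 'lt': [0]
  After 'neg': [0]
  After 'push 10': [0, 10]
  After 'neg': [0, -10]
  After 'push 15': [0, -10, 15]
Program B final stack: [0, -10, 15]
Same: yes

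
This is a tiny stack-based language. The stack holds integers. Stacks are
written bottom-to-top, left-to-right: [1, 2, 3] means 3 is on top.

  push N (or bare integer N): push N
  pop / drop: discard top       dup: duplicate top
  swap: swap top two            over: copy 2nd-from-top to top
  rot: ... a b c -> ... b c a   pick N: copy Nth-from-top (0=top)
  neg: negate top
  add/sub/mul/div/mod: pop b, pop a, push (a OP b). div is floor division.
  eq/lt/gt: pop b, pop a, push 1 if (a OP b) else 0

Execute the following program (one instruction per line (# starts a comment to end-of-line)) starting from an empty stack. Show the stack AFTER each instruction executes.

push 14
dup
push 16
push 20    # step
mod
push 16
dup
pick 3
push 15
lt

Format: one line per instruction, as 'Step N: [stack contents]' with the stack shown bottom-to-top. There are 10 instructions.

Step 1: [14]
Step 2: [14, 14]
Step 3: [14, 14, 16]
Step 4: [14, 14, 16, 20]
Step 5: [14, 14, 16]
Step 6: [14, 14, 16, 16]
Step 7: [14, 14, 16, 16, 16]
Step 8: [14, 14, 16, 16, 16, 14]
Step 9: [14, 14, 16, 16, 16, 14, 15]
Step 10: [14, 14, 16, 16, 16, 1]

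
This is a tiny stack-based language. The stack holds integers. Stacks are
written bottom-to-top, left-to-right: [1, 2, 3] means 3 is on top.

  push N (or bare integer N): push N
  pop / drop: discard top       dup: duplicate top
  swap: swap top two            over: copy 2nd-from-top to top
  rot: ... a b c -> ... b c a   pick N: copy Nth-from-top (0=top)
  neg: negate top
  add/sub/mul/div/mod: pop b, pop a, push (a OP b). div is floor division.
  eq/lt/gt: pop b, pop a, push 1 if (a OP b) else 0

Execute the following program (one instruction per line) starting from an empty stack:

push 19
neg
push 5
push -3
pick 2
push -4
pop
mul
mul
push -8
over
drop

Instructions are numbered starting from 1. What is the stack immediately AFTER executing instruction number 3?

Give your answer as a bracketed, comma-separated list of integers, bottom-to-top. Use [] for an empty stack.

Step 1 ('push 19'): [19]
Step 2 ('neg'): [-19]
Step 3 ('push 5'): [-19, 5]

Answer: [-19, 5]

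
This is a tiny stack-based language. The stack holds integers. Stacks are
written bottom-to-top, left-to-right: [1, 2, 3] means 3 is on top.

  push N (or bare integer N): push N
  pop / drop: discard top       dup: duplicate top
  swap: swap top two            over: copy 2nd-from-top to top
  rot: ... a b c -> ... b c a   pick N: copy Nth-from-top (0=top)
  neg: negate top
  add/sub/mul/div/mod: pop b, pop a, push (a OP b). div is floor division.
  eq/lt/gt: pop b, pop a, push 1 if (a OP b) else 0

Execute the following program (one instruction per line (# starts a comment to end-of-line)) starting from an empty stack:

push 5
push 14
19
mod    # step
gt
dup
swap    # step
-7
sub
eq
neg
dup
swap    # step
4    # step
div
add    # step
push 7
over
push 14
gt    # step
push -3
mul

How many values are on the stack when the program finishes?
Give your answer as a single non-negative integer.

After 'push 5': stack = [5] (depth 1)
After 'push 14': stack = [5, 14] (depth 2)
After 'push 19': stack = [5, 14, 19] (depth 3)
After 'mod': stack = [5, 14] (depth 2)
After 'gt': stack = [0] (depth 1)
After 'dup': stack = [0, 0] (depth 2)
After 'swap': stack = [0, 0] (depth 2)
After 'push -7': stack = [0, 0, -7] (depth 3)
After 'sub': stack = [0, 7] (depth 2)
After 'eq': stack = [0] (depth 1)
  ...
After 'swap': stack = [0, 0] (depth 2)
After 'push 4': stack = [0, 0, 4] (depth 3)
After 'div': stack = [0, 0] (depth 2)
After 'add': stack = [0] (depth 1)
After 'push 7': stack = [0, 7] (depth 2)
After 'over': stack = [0, 7, 0] (depth 3)
After 'push 14': stack = [0, 7, 0, 14] (depth 4)
After 'gt': stack = [0, 7, 0] (depth 3)
After 'push -3': stack = [0, 7, 0, -3] (depth 4)
After 'mul': stack = [0, 7, 0] (depth 3)

Answer: 3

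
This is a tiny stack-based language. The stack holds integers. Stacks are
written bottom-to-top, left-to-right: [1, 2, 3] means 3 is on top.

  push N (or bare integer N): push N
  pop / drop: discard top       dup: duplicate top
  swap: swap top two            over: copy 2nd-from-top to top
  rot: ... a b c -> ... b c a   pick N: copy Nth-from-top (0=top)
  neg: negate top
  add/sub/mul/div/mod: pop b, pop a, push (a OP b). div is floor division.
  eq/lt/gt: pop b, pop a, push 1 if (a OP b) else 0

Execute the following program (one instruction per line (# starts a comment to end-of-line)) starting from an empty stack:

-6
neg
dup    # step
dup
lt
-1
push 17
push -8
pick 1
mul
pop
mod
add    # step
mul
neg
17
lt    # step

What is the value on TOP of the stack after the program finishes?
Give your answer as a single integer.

After 'push -6': [-6]
After 'neg': [6]
After 'dup': [6, 6]
After 'dup': [6, 6, 6]
After 'lt': [6, 0]
After 'push -1': [6, 0, -1]
After 'push 17': [6, 0, -1, 17]
After 'push -8': [6, 0, -1, 17, -8]
After 'pick 1': [6, 0, -1, 17, -8, 17]
After 'mul': [6, 0, -1, 17, -136]
After 'pop': [6, 0, -1, 17]
After 'mod': [6, 0, 16]
After 'add': [6, 16]
After 'mul': [96]
After 'neg': [-96]
After 'push 17': [-96, 17]
After 'lt': [1]

Answer: 1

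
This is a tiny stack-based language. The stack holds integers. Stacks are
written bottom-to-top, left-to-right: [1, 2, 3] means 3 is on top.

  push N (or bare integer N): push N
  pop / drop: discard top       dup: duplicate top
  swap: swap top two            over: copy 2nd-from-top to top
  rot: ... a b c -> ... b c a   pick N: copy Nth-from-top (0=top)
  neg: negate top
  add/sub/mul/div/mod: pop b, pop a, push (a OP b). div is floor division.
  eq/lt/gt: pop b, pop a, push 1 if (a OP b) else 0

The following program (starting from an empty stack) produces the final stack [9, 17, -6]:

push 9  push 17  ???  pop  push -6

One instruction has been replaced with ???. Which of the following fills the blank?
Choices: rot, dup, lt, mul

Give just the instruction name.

Stack before ???: [9, 17]
Stack after ???:  [9, 17, 17]
Checking each choice:
  rot: stack underflow (need 3, have 2)
  dup: MATCH
  lt: produces [-6]
  mul: produces [-6]


Answer: dup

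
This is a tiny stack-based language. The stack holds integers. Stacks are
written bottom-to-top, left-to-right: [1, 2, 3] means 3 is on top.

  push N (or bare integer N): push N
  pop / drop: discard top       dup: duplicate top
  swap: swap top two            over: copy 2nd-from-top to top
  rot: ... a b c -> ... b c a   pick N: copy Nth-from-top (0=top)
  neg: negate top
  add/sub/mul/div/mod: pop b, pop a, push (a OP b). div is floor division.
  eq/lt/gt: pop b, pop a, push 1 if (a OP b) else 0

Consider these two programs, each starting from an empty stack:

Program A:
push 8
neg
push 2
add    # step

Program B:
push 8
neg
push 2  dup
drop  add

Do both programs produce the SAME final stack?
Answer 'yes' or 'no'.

Program A trace:
  After 'push 8': [8]
  After 'neg': [-8]
  After 'push 2': [-8, 2]
  After 'add': [-6]
Program A final stack: [-6]

Program B trace:
  After 'push 8': [8]
  After 'neg': [-8]
  After 'push 2': [-8, 2]
  After 'dup': [-8, 2, 2]
  After 'drop': [-8, 2]
  After 'add': [-6]
Program B final stack: [-6]
Same: yes

Answer: yes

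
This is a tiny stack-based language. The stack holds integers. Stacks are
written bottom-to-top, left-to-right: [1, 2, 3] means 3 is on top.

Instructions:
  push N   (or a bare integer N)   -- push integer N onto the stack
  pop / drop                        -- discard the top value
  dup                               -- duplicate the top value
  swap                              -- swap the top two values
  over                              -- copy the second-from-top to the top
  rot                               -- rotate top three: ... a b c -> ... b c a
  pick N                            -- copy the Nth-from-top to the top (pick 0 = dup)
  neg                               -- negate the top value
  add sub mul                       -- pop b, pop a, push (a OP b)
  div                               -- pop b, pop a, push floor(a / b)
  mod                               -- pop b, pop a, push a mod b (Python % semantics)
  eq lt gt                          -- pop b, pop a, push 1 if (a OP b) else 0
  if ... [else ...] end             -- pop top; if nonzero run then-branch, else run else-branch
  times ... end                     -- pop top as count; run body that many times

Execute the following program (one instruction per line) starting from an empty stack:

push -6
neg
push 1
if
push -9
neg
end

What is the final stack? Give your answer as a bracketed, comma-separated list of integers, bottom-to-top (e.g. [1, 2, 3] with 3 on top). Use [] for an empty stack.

After 'push -6': [-6]
After 'neg': [6]
After 'push 1': [6, 1]
After 'if': [6]
After 'push -9': [6, -9]
After 'neg': [6, 9]

Answer: [6, 9]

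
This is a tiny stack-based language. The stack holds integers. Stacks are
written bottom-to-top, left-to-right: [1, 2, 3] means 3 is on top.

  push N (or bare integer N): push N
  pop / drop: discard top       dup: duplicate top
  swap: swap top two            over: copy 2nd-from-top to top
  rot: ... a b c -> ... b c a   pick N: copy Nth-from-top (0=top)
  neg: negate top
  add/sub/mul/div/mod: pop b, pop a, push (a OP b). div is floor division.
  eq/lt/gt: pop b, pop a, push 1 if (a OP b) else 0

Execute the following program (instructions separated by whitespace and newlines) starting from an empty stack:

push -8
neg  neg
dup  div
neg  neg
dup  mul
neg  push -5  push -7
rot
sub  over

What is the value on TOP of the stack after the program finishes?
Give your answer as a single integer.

Answer: -5

Derivation:
After 'push -8': [-8]
After 'neg': [8]
After 'neg': [-8]
After 'dup': [-8, -8]
After 'div': [1]
After 'neg': [-1]
After 'neg': [1]
After 'dup': [1, 1]
After 'mul': [1]
After 'neg': [-1]
After 'push -5': [-1, -5]
After 'push -7': [-1, -5, -7]
After 'rot': [-5, -7, -1]
After 'sub': [-5, -6]
After 'over': [-5, -6, -5]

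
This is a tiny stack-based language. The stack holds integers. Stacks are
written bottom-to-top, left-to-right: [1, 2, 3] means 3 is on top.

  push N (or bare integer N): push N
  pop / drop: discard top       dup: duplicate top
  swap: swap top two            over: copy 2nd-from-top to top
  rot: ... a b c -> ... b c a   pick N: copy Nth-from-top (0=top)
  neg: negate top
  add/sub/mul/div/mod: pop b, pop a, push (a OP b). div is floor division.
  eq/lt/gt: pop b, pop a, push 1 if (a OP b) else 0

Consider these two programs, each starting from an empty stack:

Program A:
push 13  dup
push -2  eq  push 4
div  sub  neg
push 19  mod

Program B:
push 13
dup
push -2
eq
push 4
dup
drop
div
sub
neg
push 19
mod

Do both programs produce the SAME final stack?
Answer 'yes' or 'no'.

Answer: yes

Derivation:
Program A trace:
  After 'push 13': [13]
  After 'dup': [13, 13]
  After 'push -2': [13, 13, -2]
  After 'eq': [13, 0]
  After 'push 4': [13, 0, 4]
  After 'div': [13, 0]
  After 'sub': [13]
  After 'neg': [-13]
  After 'push 19': [-13, 19]
  After 'mod': [6]
Program A final stack: [6]

Program B trace:
  After 'push 13': [13]
  After 'dup': [13, 13]
  After 'push -2': [13, 13, -2]
  After 'eq': [13, 0]
  After 'push 4': [13, 0, 4]
  After 'dup': [13, 0, 4, 4]
  After 'drop': [13, 0, 4]
  After 'div': [13, 0]
  After 'sub': [13]
  After 'neg': [-13]
  After 'push 19': [-13, 19]
  After 'mod': [6]
Program B final stack: [6]
Same: yes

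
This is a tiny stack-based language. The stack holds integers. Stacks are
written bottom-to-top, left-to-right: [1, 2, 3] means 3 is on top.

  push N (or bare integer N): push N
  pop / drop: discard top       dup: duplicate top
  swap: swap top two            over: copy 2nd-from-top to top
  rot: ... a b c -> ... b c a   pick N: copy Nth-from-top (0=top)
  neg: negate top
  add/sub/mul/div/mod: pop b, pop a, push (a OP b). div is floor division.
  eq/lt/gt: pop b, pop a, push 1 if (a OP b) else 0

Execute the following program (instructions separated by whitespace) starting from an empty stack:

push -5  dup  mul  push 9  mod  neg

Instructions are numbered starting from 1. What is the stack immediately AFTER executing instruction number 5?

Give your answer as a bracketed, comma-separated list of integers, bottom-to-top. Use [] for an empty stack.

Answer: [7]

Derivation:
Step 1 ('push -5'): [-5]
Step 2 ('dup'): [-5, -5]
Step 3 ('mul'): [25]
Step 4 ('push 9'): [25, 9]
Step 5 ('mod'): [7]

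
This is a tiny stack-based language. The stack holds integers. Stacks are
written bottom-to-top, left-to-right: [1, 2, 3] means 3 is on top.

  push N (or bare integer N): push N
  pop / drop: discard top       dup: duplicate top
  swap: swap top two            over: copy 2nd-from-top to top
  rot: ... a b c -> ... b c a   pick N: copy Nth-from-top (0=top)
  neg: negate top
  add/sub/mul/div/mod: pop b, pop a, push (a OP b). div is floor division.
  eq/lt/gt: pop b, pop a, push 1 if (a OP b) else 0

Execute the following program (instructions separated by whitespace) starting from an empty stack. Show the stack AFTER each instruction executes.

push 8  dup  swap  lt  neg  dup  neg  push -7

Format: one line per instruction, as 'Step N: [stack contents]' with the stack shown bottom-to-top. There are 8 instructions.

Step 1: [8]
Step 2: [8, 8]
Step 3: [8, 8]
Step 4: [0]
Step 5: [0]
Step 6: [0, 0]
Step 7: [0, 0]
Step 8: [0, 0, -7]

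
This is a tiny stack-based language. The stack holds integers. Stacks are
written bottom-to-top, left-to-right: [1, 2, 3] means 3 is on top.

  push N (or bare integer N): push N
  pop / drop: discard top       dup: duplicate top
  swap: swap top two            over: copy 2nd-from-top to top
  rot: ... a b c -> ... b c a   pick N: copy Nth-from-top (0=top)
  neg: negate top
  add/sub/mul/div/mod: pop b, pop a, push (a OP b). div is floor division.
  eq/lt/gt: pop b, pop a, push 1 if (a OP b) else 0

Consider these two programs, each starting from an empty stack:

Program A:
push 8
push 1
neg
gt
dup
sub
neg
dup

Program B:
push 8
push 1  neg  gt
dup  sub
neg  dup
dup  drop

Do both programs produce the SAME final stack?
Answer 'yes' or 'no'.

Answer: yes

Derivation:
Program A trace:
  After 'push 8': [8]
  After 'push 1': [8, 1]
  After 'neg': [8, -1]
  After 'gt': [1]
  After 'dup': [1, 1]
  After 'sub': [0]
  After 'neg': [0]
  After 'dup': [0, 0]
Program A final stack: [0, 0]

Program B trace:
  After 'push 8': [8]
  After 'push 1': [8, 1]
  After 'neg': [8, -1]
  After 'gt': [1]
  After 'dup': [1, 1]
  After 'sub': [0]
  After 'neg': [0]
  After 'dup': [0, 0]
  After 'dup': [0, 0, 0]
  After 'drop': [0, 0]
Program B final stack: [0, 0]
Same: yes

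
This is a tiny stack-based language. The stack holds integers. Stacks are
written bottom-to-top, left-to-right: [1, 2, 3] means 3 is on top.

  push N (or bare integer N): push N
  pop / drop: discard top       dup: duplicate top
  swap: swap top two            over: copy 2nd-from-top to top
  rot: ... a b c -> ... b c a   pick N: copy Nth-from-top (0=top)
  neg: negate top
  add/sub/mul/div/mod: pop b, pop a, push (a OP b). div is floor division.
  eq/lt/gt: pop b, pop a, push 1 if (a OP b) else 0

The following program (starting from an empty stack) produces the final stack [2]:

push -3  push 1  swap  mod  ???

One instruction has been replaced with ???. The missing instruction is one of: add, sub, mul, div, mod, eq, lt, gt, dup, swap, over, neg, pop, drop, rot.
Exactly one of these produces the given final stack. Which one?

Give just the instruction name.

Stack before ???: [-2]
Stack after ???:  [2]
The instruction that transforms [-2] -> [2] is: neg

Answer: neg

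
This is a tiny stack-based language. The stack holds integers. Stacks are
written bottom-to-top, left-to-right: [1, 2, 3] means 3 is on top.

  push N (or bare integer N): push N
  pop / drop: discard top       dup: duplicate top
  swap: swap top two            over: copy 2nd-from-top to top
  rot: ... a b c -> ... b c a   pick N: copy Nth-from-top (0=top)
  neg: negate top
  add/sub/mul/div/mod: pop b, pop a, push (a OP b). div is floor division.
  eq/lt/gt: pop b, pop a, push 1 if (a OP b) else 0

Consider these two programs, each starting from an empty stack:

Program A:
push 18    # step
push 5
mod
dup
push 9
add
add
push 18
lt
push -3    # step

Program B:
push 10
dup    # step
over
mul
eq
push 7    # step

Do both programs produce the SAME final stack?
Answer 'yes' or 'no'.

Program A trace:
  After 'push 18': [18]
  After 'push 5': [18, 5]
  After 'mod': [3]
  After 'dup': [3, 3]
  After 'push 9': [3, 3, 9]
  After 'add': [3, 12]
  After 'add': [15]
  After 'push 18': [15, 18]
  After 'lt': [1]
  After 'push -3': [1, -3]
Program A final stack: [1, -3]

Program B trace:
  After 'push 10': [10]
  After 'dup': [10, 10]
  After 'over': [10, 10, 10]
  After 'mul': [10, 100]
  After 'eq': [0]
  After 'push 7': [0, 7]
Program B final stack: [0, 7]
Same: no

Answer: no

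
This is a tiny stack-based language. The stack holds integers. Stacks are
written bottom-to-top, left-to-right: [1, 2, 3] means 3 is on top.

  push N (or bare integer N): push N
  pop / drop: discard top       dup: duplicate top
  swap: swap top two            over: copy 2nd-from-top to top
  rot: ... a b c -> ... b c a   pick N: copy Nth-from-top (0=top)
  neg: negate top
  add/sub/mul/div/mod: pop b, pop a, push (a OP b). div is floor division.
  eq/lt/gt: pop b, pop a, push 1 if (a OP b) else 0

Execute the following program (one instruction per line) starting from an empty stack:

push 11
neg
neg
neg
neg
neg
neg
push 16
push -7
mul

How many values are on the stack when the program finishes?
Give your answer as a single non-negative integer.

After 'push 11': stack = [11] (depth 1)
After 'neg': stack = [-11] (depth 1)
After 'neg': stack = [11] (depth 1)
After 'neg': stack = [-11] (depth 1)
After 'neg': stack = [11] (depth 1)
After 'neg': stack = [-11] (depth 1)
After 'neg': stack = [11] (depth 1)
After 'push 16': stack = [11, 16] (depth 2)
After 'push -7': stack = [11, 16, -7] (depth 3)
After 'mul': stack = [11, -112] (depth 2)

Answer: 2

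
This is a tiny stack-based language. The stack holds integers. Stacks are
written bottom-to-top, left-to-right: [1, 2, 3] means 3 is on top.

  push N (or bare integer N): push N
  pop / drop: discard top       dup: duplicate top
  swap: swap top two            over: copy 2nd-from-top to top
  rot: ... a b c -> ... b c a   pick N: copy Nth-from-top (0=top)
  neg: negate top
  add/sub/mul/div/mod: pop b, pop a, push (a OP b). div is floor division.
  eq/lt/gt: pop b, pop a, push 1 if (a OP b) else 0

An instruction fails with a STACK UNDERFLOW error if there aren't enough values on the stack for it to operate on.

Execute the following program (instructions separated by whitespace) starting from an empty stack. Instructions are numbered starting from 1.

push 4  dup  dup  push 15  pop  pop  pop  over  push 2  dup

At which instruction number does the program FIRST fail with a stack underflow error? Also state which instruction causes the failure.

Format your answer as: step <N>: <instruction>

Step 1 ('push 4'): stack = [4], depth = 1
Step 2 ('dup'): stack = [4, 4], depth = 2
Step 3 ('dup'): stack = [4, 4, 4], depth = 3
Step 4 ('push 15'): stack = [4, 4, 4, 15], depth = 4
Step 5 ('pop'): stack = [4, 4, 4], depth = 3
Step 6 ('pop'): stack = [4, 4], depth = 2
Step 7 ('pop'): stack = [4], depth = 1
Step 8 ('over'): needs 2 value(s) but depth is 1 — STACK UNDERFLOW

Answer: step 8: over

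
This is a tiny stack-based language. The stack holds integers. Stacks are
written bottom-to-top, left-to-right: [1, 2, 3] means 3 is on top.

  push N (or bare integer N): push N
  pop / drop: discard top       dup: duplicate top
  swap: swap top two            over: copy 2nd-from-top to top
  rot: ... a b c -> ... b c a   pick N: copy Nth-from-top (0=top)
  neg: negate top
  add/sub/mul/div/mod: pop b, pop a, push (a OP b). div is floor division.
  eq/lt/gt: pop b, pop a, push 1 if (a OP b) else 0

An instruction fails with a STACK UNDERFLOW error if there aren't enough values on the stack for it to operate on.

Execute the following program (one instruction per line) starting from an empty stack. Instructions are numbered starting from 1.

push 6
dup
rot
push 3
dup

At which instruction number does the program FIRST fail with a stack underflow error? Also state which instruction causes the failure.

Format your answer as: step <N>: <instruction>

Step 1 ('push 6'): stack = [6], depth = 1
Step 2 ('dup'): stack = [6, 6], depth = 2
Step 3 ('rot'): needs 3 value(s) but depth is 2 — STACK UNDERFLOW

Answer: step 3: rot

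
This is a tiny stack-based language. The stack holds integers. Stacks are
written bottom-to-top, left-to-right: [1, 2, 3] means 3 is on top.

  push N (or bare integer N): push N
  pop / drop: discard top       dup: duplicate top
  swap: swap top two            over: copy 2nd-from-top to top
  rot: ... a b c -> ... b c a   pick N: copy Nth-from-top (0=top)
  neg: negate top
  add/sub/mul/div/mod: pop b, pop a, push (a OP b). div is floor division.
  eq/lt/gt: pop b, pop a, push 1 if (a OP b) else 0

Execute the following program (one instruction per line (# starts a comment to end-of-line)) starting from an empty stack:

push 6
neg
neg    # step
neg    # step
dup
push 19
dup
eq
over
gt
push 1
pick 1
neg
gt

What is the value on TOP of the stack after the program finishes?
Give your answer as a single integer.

After 'push 6': [6]
After 'neg': [-6]
After 'neg': [6]
After 'neg': [-6]
After 'dup': [-6, -6]
After 'push 19': [-6, -6, 19]
After 'dup': [-6, -6, 19, 19]
After 'eq': [-6, -6, 1]
After 'over': [-6, -6, 1, -6]
After 'gt': [-6, -6, 1]
After 'push 1': [-6, -6, 1, 1]
After 'pick 1': [-6, -6, 1, 1, 1]
After 'neg': [-6, -6, 1, 1, -1]
After 'gt': [-6, -6, 1, 1]

Answer: 1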